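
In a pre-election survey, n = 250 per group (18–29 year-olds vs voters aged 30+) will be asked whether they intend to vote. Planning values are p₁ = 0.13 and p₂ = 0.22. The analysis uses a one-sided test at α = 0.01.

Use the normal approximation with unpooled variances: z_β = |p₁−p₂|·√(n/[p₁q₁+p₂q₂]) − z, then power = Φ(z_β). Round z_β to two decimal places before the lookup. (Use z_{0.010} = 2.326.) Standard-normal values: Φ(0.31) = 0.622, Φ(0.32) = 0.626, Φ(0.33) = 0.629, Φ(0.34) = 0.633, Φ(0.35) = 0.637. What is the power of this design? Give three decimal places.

z_β = |p₁−p₂|·√(n/[p₁q₁+p₂q₂]) − z_α
    = 0.09 · √(250/0.2847) − 2.326
    = 0.09 · 29.6330 − 2.326
    = 2.6670 − 2.326 = 0.3410 → 0.34
Power = Φ(0.34) = 0.633.

Power ≈ 0.633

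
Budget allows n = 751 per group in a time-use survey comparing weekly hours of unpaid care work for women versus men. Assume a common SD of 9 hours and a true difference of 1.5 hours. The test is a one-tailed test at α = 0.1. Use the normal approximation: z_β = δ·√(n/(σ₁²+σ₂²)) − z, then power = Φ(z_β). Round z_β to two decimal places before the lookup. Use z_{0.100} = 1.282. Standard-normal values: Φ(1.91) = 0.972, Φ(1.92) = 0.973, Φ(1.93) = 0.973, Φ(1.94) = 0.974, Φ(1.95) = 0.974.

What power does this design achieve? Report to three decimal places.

Power ≈ 0.974

z_β = δ·√(n/(σ₁²+σ₂²)) − z_α
    = 1.5 · √(751/162) − 1.282
    = 1.5 · 2.15309 − 1.282
    = 3.2296 − 1.282 = 1.9476 → 1.95
Power = Φ(1.95) = 0.974.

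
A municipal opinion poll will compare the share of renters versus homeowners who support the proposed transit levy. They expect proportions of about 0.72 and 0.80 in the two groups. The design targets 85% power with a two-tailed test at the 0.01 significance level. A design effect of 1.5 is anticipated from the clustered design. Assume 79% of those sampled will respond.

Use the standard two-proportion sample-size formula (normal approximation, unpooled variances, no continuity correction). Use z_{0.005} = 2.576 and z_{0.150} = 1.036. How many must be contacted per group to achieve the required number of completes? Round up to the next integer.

n = (z_{α/2} + z_β)² · [p₁(1−p₁) + p₂(1−p₂)] / (p₁ − p₂)²
  = (2.576 + 1.036)² · (0.72·0.28 + 0.80·0.20) / (-0.08)²
  = (3.612)² · (0.2016 + 0.1600) / 0.0064
  = 13.0465 · 0.3616 / 0.0064
  = 737.13
Design effect: 1.5 × 737.13 = 1105.69.
Adjust for 79% response: 1105.69 / 0.79 = 1399.61.
Round up → n = 1400 per group.

n = 1400 per group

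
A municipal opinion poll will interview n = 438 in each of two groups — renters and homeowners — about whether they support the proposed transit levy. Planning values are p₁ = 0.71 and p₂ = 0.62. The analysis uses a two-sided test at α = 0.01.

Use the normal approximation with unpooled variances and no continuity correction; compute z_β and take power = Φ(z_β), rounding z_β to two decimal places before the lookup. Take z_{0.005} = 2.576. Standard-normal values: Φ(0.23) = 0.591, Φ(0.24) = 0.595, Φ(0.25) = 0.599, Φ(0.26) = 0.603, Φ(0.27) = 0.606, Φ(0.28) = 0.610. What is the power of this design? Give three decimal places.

z_β = |p₁−p₂|·√(n/[p₁q₁+p₂q₂]) − z_{α/2}
    = 0.09 · √(438/0.4415) − 2.576
    = 0.09 · 31.4972 − 2.576
    = 2.8347 − 2.576 = 0.2587 → 0.26
Power = Φ(0.26) = 0.603.

Power ≈ 0.603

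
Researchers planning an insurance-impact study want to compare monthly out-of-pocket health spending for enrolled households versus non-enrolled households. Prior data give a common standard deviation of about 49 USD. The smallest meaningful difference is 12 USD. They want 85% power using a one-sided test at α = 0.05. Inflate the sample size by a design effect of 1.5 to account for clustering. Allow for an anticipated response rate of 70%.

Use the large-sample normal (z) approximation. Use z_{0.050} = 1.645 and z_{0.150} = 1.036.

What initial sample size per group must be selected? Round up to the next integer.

n = (z_α + z_β)² · (σ₁² + σ₂²) / δ²
  = (1.645 + 1.036)² · (2·49² = 4802) / 12²
  = 7.1878 · 4802 / 144
  = 239.69
Design effect: 1.5 × 239.69 = 359.54.
Adjust for 70% response: 359.54 / 0.70 = 513.63.
Round up → n = 514 per group.

n = 514 per group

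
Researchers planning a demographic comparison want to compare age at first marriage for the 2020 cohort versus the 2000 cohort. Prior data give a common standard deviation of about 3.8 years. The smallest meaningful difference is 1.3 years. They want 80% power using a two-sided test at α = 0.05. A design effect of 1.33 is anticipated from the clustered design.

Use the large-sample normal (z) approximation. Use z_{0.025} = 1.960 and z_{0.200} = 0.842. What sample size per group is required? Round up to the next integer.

n = 179 per group

n = (z_{α/2} + z_β)² · (σ₁² + σ₂²) / δ²
  = (1.960 + 0.842)² · (2·3.8² = 28.88) / 1.3²
  = 7.8512 · 28.88 / 1.69
  = 134.17
Design effect: 1.33 × 134.17 = 178.44.
Round up → n = 179 per group.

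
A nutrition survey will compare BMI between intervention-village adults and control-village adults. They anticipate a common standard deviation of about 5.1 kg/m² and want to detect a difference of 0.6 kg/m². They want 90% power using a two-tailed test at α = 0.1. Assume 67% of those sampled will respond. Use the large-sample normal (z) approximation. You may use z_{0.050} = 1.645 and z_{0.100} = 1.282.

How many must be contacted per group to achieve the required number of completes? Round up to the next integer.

n = 1848 per group

n = (z_{α/2} + z_β)² · (σ₁² + σ₂²) / δ²
  = (1.645 + 1.282)² · (2·5.1² = 52.02) / 0.6²
  = 8.5673 · 52.02 / 0.36
  = 1237.98
Adjust for 67% response: 1237.98 / 0.67 = 1847.73.
Round up → n = 1848 per group.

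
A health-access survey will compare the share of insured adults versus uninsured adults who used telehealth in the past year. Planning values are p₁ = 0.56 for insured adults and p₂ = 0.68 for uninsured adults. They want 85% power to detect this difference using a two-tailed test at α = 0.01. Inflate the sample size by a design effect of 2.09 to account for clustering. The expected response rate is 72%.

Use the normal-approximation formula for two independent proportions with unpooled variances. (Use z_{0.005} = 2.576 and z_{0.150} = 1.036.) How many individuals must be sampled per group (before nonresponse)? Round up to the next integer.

n = (z_{α/2} + z_β)² · [p₁(1−p₁) + p₂(1−p₂)] / (p₁ − p₂)²
  = (2.576 + 1.036)² · (0.56·0.44 + 0.68·0.32) / (-0.12)²
  = (3.612)² · (0.2464 + 0.2176) / 0.0144
  = 13.0465 · 0.4640 / 0.0144
  = 420.39
Design effect: 2.09 × 420.39 = 878.61.
Adjust for 72% response: 878.61 / 0.72 = 1220.29.
Round up → n = 1221 per group.

n = 1221 per group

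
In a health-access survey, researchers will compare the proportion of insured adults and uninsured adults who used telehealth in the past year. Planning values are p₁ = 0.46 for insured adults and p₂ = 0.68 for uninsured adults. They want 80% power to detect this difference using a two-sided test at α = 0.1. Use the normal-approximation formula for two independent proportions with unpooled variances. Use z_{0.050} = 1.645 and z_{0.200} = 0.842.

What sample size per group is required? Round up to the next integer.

n = (z_{α/2} + z_β)² · [p₁(1−p₁) + p₂(1−p₂)] / (p₁ − p₂)²
  = (1.645 + 0.842)² · (0.46·0.54 + 0.68·0.32) / (-0.22)²
  = (2.487)² · (0.2484 + 0.2176) / 0.0484
  = 6.1852 · 0.4660 / 0.0484
  = 59.55
Round up → n = 60 per group.

n = 60 per group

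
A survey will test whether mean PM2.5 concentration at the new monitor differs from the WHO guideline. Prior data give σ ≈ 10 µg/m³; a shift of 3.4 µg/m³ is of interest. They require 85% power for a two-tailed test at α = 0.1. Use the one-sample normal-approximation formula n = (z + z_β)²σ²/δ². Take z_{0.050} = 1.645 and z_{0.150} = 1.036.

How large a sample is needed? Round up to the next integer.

n = (z_{α/2} + z_β)² · σ² / δ²
  = (1.645 + 1.036)² · 10² / 3.4²
  = 7.1878 · 100 / 11.56
  = 62.18
Round up → n = 63.

n = 63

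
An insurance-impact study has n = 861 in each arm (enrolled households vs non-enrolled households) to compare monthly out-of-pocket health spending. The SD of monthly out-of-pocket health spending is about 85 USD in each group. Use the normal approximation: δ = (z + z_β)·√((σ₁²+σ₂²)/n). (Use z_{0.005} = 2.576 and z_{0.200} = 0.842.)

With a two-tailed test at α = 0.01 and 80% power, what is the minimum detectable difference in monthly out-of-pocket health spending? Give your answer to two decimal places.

Minimum detectable difference ≈ 14.00 USD

δ = (z_{α/2} + z_β) · √((σ₁²+σ₂²)/n)
  = (2.576 + 0.842) · √(14450/861)
  = 3.418 · √16.7828
  = 3.418 · 4.0967
  = 14.0025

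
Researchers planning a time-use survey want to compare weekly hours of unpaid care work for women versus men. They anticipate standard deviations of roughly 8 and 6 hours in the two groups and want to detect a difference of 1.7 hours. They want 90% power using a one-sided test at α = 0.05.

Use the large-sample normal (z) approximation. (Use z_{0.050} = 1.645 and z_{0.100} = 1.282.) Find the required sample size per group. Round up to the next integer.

n = (z_α + z_β)² · (σ₁² + σ₂²) / δ²
  = (1.645 + 1.282)² · (8² + 6² = 100) / 1.7²
  = 8.5673 · 100 / 2.89
  = 296.45
Round up → n = 297 per group.

n = 297 per group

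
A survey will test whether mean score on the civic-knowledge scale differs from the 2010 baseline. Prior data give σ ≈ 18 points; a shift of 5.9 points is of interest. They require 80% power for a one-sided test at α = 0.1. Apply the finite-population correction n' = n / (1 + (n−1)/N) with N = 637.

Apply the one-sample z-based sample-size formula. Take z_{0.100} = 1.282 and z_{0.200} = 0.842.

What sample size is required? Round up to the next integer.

n = (z_α + z_β)² · σ² / δ²
  = (1.282 + 0.842)² · 18² / 5.9²
  = 4.5114 · 324 / 34.81
  = 41.99
Finite-population correction (N = 637): 41.99 / (1 + (41.99 − 1)/637) = 39.45.
Round up → n = 40.

n = 40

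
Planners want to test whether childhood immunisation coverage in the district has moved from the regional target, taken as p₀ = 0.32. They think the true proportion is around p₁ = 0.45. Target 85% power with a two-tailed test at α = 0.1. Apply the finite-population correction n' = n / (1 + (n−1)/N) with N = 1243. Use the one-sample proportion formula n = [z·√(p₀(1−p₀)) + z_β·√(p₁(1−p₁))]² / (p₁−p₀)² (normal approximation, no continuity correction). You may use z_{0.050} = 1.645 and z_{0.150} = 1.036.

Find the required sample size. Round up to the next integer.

n = 91

n = [z_{α/2}·√(p₀q₀) + z_β·√(p₁q₁)]² / (p₁ − p₀)²
  = [1.645·√(0.32·0.68) + 1.036·√(0.45·0.55)]² / (0.13)²
  = [1.645·0.4665 + 1.036·0.4975]² / 0.0169
  = [1.2828]² / 0.0169
  = 97.36
Finite-population correction (N = 1243): 97.36 / (1 + (97.36 − 1)/1243) = 90.36.
Round up → n = 91.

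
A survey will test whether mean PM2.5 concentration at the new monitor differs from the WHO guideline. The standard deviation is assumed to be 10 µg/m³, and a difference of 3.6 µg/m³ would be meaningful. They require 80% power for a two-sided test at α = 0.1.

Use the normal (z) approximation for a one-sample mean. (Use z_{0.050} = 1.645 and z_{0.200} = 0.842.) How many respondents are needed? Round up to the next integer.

n = (z_{α/2} + z_β)² · σ² / δ²
  = (1.645 + 0.842)² · 10² / 3.6²
  = 6.1852 · 100 / 12.96
  = 47.73
Round up → n = 48.

n = 48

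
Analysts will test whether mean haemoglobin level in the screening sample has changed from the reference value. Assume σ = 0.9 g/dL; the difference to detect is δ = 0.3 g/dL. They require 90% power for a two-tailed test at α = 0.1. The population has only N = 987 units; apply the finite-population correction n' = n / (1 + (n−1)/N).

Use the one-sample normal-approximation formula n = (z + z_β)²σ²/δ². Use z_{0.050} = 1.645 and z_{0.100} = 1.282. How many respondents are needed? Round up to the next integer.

n = (z_{α/2} + z_β)² · σ² / δ²
  = (1.645 + 1.282)² · 0.9² / 0.3²
  = 8.5673 · 0.81 / 0.09
  = 77.11
Finite-population correction (N = 987): 77.11 / (1 + (77.11 − 1)/987) = 71.59.
Round up → n = 72.

n = 72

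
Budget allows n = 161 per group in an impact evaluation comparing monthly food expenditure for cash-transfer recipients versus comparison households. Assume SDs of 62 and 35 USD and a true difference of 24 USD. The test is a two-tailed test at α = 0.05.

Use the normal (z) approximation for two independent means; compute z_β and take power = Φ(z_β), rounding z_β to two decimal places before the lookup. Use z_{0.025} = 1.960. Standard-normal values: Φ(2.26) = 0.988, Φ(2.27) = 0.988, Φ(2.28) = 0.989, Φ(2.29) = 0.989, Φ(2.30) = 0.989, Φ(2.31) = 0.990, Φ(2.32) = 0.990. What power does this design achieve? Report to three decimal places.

z_β = δ·√(n/(σ₁²+σ₂²)) − z_{α/2}
    = 24 · √(161/5069) − 1.960
    = 24 · 0.17822 − 1.960
    = 4.2772 − 1.960 = 2.3172 → 2.32
Power = Φ(2.32) = 0.990.

Power ≈ 0.990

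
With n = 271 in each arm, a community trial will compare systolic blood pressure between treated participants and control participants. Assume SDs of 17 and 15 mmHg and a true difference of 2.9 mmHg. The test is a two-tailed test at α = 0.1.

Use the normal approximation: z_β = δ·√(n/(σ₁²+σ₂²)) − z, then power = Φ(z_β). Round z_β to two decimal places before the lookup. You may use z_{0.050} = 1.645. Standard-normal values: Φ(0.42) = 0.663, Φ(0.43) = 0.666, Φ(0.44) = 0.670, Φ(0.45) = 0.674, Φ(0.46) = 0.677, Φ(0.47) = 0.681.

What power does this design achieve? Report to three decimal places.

Power ≈ 0.677

z_β = δ·√(n/(σ₁²+σ₂²)) − z_{α/2}
    = 2.9 · √(271/514) − 1.645
    = 2.9 · 0.72611 − 1.645
    = 2.1057 − 1.645 = 0.4607 → 0.46
Power = Φ(0.46) = 0.677.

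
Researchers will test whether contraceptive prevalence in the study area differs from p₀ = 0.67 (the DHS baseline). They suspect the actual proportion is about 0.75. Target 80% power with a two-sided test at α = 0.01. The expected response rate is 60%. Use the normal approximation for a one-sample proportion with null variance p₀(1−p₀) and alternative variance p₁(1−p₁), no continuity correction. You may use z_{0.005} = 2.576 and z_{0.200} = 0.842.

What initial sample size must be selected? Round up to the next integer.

n = [z_{α/2}·√(p₀q₀) + z_β·√(p₁q₁)]² / (p₁ − p₀)²
  = [2.576·√(0.67·0.33) + 0.842·√(0.75·0.25)]² / (0.08)²
  = [2.576·0.4702 + 0.842·0.4330]² / 0.0064
  = [1.5759]² / 0.0064
  = 388.02
Adjust for 60% response: 388.02 / 0.60 = 646.71.
Round up → n = 647.

n = 647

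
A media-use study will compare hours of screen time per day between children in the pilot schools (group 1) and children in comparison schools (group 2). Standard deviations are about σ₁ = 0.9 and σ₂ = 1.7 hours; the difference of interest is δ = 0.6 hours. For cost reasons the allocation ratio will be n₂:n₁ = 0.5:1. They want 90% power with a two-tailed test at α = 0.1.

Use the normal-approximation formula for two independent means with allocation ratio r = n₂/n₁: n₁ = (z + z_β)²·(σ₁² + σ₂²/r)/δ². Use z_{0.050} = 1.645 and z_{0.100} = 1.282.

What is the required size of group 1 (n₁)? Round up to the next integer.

n₁ = (z_{α/2} + z_β)² · (σ₁² + σ₂²/r) / δ²
   = (1.645 + 1.282)² · (0.9² + 1.7²/0.5) / 0.6²
   = 8.5673 · (0.81 + 5.78) / 0.36
   = 8.5673 · 6.59 / 0.36
   = 156.83
Round up → n₁ = 157; n₂ = r·n₁ = 0.5 × 157 = 79.

n₁ = 157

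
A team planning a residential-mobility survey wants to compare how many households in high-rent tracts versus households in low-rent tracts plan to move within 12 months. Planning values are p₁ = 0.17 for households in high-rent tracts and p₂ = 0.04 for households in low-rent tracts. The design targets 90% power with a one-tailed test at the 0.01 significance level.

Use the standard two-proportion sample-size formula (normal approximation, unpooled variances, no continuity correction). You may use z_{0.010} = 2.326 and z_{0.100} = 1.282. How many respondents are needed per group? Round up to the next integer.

n = 139 per group

n = (z_α + z_β)² · [p₁(1−p₁) + p₂(1−p₂)] / (p₁ − p₂)²
  = (2.326 + 1.282)² · (0.17·0.83 + 0.04·0.96) / (0.13)²
  = (3.608)² · (0.1411 + 0.0384) / 0.0169
  = 13.0177 · 0.1795 / 0.0169
  = 138.26
Round up → n = 139 per group.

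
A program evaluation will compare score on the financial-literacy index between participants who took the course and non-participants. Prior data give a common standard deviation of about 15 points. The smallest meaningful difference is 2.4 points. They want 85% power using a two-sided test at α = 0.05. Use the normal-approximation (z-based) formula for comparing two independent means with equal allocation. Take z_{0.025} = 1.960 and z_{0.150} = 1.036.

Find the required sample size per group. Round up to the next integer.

n = (z_{α/2} + z_β)² · (σ₁² + σ₂²) / δ²
  = (1.960 + 1.036)² · (2·15² = 450) / 2.4²
  = 8.9760 · 450 / 5.76
  = 701.25
Round up → n = 702 per group.

n = 702 per group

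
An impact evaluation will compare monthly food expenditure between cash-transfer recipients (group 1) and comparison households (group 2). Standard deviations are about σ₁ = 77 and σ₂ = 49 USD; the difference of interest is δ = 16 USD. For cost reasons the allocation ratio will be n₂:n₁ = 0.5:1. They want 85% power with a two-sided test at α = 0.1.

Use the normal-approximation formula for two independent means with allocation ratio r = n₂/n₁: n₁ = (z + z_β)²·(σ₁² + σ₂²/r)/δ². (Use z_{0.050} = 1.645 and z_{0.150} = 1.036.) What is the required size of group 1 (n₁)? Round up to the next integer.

n₁ = 302

n₁ = (z_{α/2} + z_β)² · (σ₁² + σ₂²/r) / δ²
   = (1.645 + 1.036)² · (77² + 49²/0.5) / 16²
   = 7.1878 · (5929 + 4802) / 256
   = 7.1878 · 10731 / 256
   = 301.30
Round up → n₁ = 302; n₂ = r·n₁ = 0.5 × 302 = 151.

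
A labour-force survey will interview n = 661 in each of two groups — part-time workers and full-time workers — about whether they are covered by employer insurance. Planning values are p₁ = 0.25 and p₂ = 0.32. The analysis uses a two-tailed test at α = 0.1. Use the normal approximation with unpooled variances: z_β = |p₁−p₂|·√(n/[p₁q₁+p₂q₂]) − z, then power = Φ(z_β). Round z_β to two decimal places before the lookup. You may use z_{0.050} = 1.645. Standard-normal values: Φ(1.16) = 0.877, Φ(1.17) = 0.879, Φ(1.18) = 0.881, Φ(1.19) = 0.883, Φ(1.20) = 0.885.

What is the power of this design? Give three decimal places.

z_β = |p₁−p₂|·√(n/[p₁q₁+p₂q₂]) − z_{α/2}
    = 0.07 · √(661/0.4051) − 1.645
    = 0.07 · 40.3943 − 1.645
    = 2.8276 − 1.645 = 1.1826 → 1.18
Power = Φ(1.18) = 0.881.

Power ≈ 0.881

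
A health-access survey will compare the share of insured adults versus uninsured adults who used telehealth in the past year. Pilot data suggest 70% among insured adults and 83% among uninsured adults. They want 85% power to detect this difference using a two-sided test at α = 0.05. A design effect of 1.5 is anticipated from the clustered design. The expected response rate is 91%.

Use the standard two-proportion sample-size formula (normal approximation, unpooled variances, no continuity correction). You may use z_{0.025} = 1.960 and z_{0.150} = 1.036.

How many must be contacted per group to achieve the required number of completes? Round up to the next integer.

n = 308 per group

n = (z_{α/2} + z_β)² · [p₁(1−p₁) + p₂(1−p₂)] / (p₁ − p₂)²
  = (1.960 + 1.036)² · (0.70·0.30 + 0.83·0.17) / (-0.13)²
  = (2.996)² · (0.2100 + 0.1411) / 0.0169
  = 8.9760 · 0.3511 / 0.0169
  = 186.48
Design effect: 1.5 × 186.48 = 279.72.
Adjust for 91% response: 279.72 / 0.91 = 307.38.
Round up → n = 308 per group.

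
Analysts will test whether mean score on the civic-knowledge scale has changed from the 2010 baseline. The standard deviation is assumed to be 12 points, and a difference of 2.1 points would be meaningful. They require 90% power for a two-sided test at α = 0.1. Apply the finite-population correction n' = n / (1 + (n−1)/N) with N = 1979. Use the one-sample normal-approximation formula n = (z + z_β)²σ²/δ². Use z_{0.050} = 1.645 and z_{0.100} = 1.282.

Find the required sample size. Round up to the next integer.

n = 246

n = (z_{α/2} + z_β)² · σ² / δ²
  = (1.645 + 1.282)² · 12² / 2.1²
  = 8.5673 · 144 / 4.41
  = 279.75
Finite-population correction (N = 1979): 279.75 / (1 + (279.75 − 1)/1979) = 245.21.
Round up → n = 246.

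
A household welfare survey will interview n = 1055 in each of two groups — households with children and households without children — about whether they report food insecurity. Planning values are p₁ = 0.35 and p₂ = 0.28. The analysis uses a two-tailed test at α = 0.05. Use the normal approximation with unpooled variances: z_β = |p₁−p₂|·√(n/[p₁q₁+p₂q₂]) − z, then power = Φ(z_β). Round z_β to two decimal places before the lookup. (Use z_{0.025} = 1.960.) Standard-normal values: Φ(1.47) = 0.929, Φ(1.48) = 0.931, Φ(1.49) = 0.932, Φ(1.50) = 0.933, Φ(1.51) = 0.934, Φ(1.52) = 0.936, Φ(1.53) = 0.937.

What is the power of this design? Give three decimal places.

z_β = |p₁−p₂|·√(n/[p₁q₁+p₂q₂]) − z_{α/2}
    = 0.07 · √(1055/0.4291) − 1.960
    = 0.07 · 49.5846 − 1.960
    = 3.4709 − 1.960 = 1.5109 → 1.51
Power = Φ(1.51) = 0.934.

Power ≈ 0.934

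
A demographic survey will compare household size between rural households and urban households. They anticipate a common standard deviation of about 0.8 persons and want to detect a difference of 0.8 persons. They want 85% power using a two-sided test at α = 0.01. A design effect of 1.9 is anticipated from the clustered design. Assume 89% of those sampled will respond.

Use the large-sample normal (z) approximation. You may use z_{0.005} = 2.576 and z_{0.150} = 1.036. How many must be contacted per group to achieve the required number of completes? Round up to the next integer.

n = 56 per group

n = (z_{α/2} + z_β)² · (σ₁² + σ₂²) / δ²
  = (2.576 + 1.036)² · (2·0.8² = 1.28) / 0.8²
  = 13.0465 · 1.28 / 0.64
  = 26.09
Design effect: 1.9 × 26.09 = 49.58.
Adjust for 89% response: 49.58 / 0.89 = 55.70.
Round up → n = 56 per group.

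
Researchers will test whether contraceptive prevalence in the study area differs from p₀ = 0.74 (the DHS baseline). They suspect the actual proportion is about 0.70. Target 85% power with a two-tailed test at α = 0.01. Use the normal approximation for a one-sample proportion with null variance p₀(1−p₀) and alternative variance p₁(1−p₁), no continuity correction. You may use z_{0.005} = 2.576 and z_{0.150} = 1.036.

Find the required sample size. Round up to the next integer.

n = 1610

n = [z_{α/2}·√(p₀q₀) + z_β·√(p₁q₁)]² / (p₁ − p₀)²
  = [2.576·√(0.74·0.26) + 1.036·√(0.70·0.30)]² / (-0.04)²
  = [2.576·0.4386 + 1.036·0.4583]² / 0.0016
  = [1.6047]² / 0.0016
  = 1609.37
Round up → n = 1610.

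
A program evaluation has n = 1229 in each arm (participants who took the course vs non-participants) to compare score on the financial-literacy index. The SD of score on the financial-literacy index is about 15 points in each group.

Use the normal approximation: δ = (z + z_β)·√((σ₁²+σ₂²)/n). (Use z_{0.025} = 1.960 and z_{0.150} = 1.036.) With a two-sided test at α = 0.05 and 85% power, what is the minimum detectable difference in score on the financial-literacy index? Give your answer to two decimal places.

Minimum detectable difference ≈ 1.81 points

δ = (z_{α/2} + z_β) · √((σ₁²+σ₂²)/n)
  = (1.960 + 1.036) · √(450/1229)
  = 2.996 · √0.36615
  = 2.996 · 0.6051
  = 1.8129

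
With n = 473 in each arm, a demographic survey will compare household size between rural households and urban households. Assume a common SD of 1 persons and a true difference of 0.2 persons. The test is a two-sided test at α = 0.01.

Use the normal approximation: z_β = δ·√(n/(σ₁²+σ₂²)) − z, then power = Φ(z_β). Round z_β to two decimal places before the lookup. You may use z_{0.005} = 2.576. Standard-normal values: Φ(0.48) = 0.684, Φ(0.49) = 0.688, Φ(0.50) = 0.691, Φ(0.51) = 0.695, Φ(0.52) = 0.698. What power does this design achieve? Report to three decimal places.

Power ≈ 0.691

z_β = δ·√(n/(σ₁²+σ₂²)) − z_{α/2}
    = 0.2 · √(473/2) − 2.576
    = 0.2 · 15.37856 − 2.576
    = 3.0757 − 2.576 = 0.4997 → 0.50
Power = Φ(0.50) = 0.691.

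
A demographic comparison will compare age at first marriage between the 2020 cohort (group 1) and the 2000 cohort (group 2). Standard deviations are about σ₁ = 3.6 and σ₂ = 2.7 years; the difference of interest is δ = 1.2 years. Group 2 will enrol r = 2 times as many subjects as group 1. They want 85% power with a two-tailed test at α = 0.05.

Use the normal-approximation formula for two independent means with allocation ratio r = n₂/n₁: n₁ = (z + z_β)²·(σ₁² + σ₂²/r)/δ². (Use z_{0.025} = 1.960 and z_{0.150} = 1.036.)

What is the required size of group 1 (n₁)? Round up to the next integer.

n₁ = 104

n₁ = (z_{α/2} + z_β)² · (σ₁² + σ₂²/r) / δ²
   = (1.960 + 1.036)² · (3.6² + 2.7²/2) / 1.2²
   = 8.9760 · (12.96 + 3.645) / 1.44
   = 8.9760 · 16.605 / 1.44
   = 103.50
Round up → n₁ = 104; n₂ = r·n₁ = 2 × 104 = 208.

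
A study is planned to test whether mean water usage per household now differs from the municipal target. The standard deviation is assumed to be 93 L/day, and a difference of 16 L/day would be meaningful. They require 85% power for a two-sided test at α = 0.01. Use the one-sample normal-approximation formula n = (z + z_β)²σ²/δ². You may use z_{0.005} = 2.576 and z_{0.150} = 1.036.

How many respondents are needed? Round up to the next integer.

n = 441

n = (z_{α/2} + z_β)² · σ² / δ²
  = (2.576 + 1.036)² · 93² / 16²
  = 13.0465 · 8649 / 256
  = 440.78
Round up → n = 441.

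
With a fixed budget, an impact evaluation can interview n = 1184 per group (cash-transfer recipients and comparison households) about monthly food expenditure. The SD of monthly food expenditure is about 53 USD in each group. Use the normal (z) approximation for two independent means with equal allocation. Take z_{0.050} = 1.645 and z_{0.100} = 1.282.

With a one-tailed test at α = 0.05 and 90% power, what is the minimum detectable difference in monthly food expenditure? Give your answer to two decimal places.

δ = (z_α + z_β) · √((σ₁²+σ₂²)/n)
  = (1.645 + 1.282) · √(5618/1184)
  = 2.927 · √4.7449
  = 2.927 · 2.1783
  = 6.3758

Minimum detectable difference ≈ 6.38 USD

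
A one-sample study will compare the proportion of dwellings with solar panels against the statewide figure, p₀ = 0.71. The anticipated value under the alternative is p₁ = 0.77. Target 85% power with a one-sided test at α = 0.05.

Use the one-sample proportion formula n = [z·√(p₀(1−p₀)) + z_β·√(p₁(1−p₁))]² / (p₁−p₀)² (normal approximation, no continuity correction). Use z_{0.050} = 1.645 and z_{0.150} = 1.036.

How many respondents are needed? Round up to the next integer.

n = [z_α·√(p₀q₀) + z_β·√(p₁q₁)]² / (p₁ − p₀)²
  = [1.645·√(0.71·0.29) + 1.036·√(0.77·0.23)]² / (0.06)²
  = [1.645·0.4538 + 1.036·0.4208]² / 0.0036
  = [1.1824]² / 0.0036
  = 388.37
Round up → n = 389.

n = 389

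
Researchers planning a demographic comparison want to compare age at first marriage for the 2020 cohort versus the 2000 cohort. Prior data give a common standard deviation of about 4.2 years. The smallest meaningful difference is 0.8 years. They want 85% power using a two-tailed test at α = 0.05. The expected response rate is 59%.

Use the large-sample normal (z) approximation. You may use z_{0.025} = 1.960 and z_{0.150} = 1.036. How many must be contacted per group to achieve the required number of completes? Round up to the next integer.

n = (z_{α/2} + z_β)² · (σ₁² + σ₂²) / δ²
  = (1.960 + 1.036)² · (2·4.2² = 35.28) / 0.8²
  = 8.9760 · 35.28 / 0.64
  = 494.80
Adjust for 59% response: 494.80 / 0.59 = 838.65.
Round up → n = 839 per group.

n = 839 per group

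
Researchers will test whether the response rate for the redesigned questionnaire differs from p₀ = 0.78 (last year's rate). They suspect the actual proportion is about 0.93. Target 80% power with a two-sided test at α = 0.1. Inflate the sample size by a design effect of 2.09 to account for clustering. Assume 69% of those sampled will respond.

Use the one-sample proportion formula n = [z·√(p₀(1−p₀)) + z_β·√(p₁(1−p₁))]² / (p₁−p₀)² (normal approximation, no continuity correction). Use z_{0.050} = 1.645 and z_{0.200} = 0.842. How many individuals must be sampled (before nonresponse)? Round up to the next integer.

n = [z_{α/2}·√(p₀q₀) + z_β·√(p₁q₁)]² / (p₁ − p₀)²
  = [1.645·√(0.78·0.22) + 0.842·√(0.93·0.07)]² / (0.15)²
  = [1.645·0.4142 + 0.842·0.2551]² / 0.0225
  = [0.8963]² / 0.0225
  = 35.70
Design effect: 2.09 × 35.70 = 74.62.
Adjust for 69% response: 74.62 / 0.69 = 108.14.
Round up → n = 109.

n = 109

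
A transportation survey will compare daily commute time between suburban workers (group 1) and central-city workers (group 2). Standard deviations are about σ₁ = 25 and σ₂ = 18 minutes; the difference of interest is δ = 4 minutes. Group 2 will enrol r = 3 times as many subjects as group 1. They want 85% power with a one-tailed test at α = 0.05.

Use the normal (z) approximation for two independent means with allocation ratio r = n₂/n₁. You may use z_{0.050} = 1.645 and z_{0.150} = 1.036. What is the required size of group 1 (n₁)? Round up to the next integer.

n₁ = 330

n₁ = (z_α + z_β)² · (σ₁² + σ₂²/r) / δ²
   = (1.645 + 1.036)² · (25² + 18²/3) / 4²
   = 7.1878 · (625 + 108) / 16
   = 7.1878 · 733 / 16
   = 329.29
Round up → n₁ = 330; n₂ = r·n₁ = 3 × 330 = 990.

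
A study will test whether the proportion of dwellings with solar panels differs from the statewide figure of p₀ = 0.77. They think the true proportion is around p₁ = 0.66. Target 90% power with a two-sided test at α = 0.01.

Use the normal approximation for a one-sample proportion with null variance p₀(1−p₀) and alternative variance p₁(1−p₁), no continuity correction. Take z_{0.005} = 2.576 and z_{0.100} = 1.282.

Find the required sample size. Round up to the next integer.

n = [z_{α/2}·√(p₀q₀) + z_β·√(p₁q₁)]² / (p₁ − p₀)²
  = [2.576·√(0.77·0.23) + 1.282·√(0.66·0.34)]² / (-0.11)²
  = [2.576·0.4208 + 1.282·0.4737]² / 0.0121
  = [1.6914]² / 0.0121
  = 236.42
Round up → n = 237.

n = 237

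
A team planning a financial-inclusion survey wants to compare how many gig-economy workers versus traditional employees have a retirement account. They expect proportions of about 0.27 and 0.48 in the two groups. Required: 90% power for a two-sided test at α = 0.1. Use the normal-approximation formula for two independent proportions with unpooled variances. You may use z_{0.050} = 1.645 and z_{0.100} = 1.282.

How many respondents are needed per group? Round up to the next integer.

n = (z_{α/2} + z_β)² · [p₁(1−p₁) + p₂(1−p₂)] / (p₁ − p₂)²
  = (1.645 + 1.282)² · (0.27·0.73 + 0.48·0.52) / (-0.21)²
  = (2.927)² · (0.1971 + 0.2496) / 0.0441
  = 8.5673 · 0.4467 / 0.0441
  = 86.78
Round up → n = 87 per group.

n = 87 per group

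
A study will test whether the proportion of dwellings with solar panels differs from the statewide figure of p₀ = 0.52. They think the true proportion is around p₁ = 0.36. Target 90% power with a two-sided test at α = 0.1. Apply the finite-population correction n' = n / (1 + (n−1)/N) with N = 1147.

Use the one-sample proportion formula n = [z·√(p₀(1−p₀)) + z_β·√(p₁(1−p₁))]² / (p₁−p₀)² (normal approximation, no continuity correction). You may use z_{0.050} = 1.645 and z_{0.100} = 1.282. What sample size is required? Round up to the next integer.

n = 76

n = [z_{α/2}·√(p₀q₀) + z_β·√(p₁q₁)]² / (p₁ − p₀)²
  = [1.645·√(0.52·0.48) + 1.282·√(0.36·0.64)]² / (-0.16)²
  = [1.645·0.4996 + 1.282·0.4800]² / 0.0256
  = [1.4372]² / 0.0256
  = 80.69
Finite-population correction (N = 1147): 80.69 / (1 + (80.69 − 1)/1147) = 75.44.
Round up → n = 76.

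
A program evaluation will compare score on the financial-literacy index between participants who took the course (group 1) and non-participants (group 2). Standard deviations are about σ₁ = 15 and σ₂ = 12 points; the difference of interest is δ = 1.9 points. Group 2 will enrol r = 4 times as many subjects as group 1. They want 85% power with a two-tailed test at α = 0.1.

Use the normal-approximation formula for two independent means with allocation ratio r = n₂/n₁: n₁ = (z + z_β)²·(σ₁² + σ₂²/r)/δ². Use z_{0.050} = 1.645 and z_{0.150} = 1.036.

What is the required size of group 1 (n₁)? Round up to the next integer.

n₁ = 520

n₁ = (z_{α/2} + z_β)² · (σ₁² + σ₂²/r) / δ²
   = (1.645 + 1.036)² · (15² + 12²/4) / 1.9²
   = 7.1878 · (225 + 36) / 3.61
   = 7.1878 · 261 / 3.61
   = 519.67
Round up → n₁ = 520; n₂ = r·n₁ = 4 × 520 = 2080.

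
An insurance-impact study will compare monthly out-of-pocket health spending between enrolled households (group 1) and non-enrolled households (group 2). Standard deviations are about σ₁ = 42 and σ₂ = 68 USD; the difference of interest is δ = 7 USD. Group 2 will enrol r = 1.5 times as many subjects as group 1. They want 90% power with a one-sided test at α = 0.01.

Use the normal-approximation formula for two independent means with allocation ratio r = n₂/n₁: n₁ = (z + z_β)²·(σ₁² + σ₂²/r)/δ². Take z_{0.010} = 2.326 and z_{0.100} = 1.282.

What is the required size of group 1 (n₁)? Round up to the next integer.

n₁ = 1288

n₁ = (z_α + z_β)² · (σ₁² + σ₂²/r) / δ²
   = (2.326 + 1.282)² · (42² + 68²/1.5) / 7²
   = 13.0177 · (1764 + 3082.7) / 49
   = 13.0177 · 4846.7 / 49
   = 1287.60
Round up → n₁ = 1288; n₂ = r·n₁ = 1.5 × 1288 = 1932.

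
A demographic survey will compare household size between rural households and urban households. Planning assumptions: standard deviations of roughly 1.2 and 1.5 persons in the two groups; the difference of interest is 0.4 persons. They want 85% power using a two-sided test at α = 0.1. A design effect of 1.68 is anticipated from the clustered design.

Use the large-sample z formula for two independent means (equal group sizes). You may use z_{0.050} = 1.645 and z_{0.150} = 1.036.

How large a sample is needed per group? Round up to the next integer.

n = (z_{α/2} + z_β)² · (σ₁² + σ₂²) / δ²
  = (1.645 + 1.036)² · (1.2² + 1.5² = 3.69) / 0.4²
  = 7.1878 · 3.69 / 0.16
  = 165.77
Design effect: 1.68 × 165.77 = 278.49.
Round up → n = 279 per group.

n = 279 per group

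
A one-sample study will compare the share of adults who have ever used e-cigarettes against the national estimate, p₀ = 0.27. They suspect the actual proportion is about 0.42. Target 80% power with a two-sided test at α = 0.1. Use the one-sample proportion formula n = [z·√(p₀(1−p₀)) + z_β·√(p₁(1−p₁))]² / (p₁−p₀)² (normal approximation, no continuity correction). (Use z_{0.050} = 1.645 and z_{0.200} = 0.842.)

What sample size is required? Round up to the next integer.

n = [z_{α/2}·√(p₀q₀) + z_β·√(p₁q₁)]² / (p₁ − p₀)²
  = [1.645·√(0.27·0.73) + 0.842·√(0.42·0.58)]² / (0.15)²
  = [1.645·0.4440 + 0.842·0.4936]² / 0.0225
  = [1.1459]² / 0.0225
  = 58.36
Round up → n = 59.

n = 59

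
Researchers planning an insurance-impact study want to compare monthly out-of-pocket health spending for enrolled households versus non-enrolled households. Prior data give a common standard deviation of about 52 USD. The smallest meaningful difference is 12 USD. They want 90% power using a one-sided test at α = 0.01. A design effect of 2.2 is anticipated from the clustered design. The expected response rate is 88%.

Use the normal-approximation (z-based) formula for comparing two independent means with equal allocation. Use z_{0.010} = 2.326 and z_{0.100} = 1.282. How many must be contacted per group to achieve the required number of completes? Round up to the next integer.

n = 1223 per group

n = (z_α + z_β)² · (σ₁² + σ₂²) / δ²
  = (2.326 + 1.282)² · (2·52² = 5408) / 12²
  = 13.0177 · 5408 / 144
  = 488.89
Design effect: 2.2 × 488.89 = 1075.55.
Adjust for 88% response: 1075.55 / 0.88 = 1222.21.
Round up → n = 1223 per group.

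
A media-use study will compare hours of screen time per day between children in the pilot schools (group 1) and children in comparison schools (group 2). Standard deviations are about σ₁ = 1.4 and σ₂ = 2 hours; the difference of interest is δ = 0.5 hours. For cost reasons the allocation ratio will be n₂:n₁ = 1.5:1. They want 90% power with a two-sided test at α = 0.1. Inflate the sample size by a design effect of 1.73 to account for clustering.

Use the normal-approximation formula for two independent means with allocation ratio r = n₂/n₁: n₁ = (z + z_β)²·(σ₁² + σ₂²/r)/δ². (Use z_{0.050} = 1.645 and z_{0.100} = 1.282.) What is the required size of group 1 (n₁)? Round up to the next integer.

n₁ = (z_{α/2} + z_β)² · (σ₁² + σ₂²/r) / δ²
   = (1.645 + 1.282)² · (1.4² + 2²/1.5) / 0.5²
   = 8.5673 · (1.96 + 2.6667) / 0.25
   = 8.5673 · 4.6267 / 0.25
   = 158.55
Design effect: 1.73 × 158.55 = 274.30.
Round up → n₁ = 275; n₂ = r·n₁ = 1.5 × 275 = 413.

n₁ = 275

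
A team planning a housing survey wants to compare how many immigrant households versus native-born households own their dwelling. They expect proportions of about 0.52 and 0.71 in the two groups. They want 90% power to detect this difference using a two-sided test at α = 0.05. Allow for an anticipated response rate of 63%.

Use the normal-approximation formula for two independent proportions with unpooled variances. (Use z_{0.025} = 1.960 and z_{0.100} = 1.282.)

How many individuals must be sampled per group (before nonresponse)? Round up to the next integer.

n = (z_{α/2} + z_β)² · [p₁(1−p₁) + p₂(1−p₂)] / (p₁ − p₂)²
  = (1.960 + 1.282)² · (0.52·0.48 + 0.71·0.29) / (-0.19)²
  = (3.242)² · (0.2496 + 0.2059) / 0.0361
  = 10.5106 · 0.4555 / 0.0361
  = 132.62
Adjust for 63% response: 132.62 / 0.63 = 210.51.
Round up → n = 211 per group.

n = 211 per group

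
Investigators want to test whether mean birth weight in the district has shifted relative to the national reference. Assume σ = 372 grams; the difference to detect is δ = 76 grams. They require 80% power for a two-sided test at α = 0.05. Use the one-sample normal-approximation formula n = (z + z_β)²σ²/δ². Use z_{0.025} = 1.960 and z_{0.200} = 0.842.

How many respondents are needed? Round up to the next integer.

n = (z_{α/2} + z_β)² · σ² / δ²
  = (1.960 + 0.842)² · 372² / 76²
  = 7.8512 · 138384 / 5776
  = 188.10
Round up → n = 189.

n = 189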